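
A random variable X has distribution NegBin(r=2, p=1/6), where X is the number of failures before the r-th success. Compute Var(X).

For X ~ NegBin(r=2, p=1/6), where X is the number of failures before the r-th success:
Var(X) = 60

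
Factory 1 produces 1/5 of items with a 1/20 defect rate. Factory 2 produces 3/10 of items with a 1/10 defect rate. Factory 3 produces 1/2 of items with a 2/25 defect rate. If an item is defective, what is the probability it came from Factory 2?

Using Bayes' theorem:
P(F1) = 1/5, P(D|F1) = 1/20
P(F2) = 3/10, P(D|F2) = 1/10
P(F3) = 1/2, P(D|F3) = 2/25
P(D) = P(D|F1)P(F1) + P(D|F2)P(F2) + P(D|F3)P(F3)
     = \frac{2}{25}
P(F2|D) = P(D|F2)P(F2) / P(D)
= \frac{3}{8}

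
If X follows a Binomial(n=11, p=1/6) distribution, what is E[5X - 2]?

For X ~ Binomial(n=11, p=1/6):
E[X] = \frac{11}{6}
E[5X - 2] = 5 × E[X] - 2 = \frac{43}{6}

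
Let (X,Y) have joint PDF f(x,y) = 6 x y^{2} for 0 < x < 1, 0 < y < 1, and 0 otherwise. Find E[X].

E[X] = ∫_0^1 ∫_0^1 x × f(x,y) dy dx
= ∫_0^1 ∫_0^1 x × (6 x y^{2}) dy dx
= \frac{2}{3}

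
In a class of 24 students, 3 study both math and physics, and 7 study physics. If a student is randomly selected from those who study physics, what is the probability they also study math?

P(A ∩ B) = 3/24 = 1/8
P(B) = 7/24
P(A|B) = P(A ∩ B) / P(B) = (1/8) / (7/24) = 3/7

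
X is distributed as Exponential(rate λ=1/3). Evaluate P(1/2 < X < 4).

P(1/2 < X < 4) = ∫_{1/2}^{4} f(x) dx
where f(x) = \frac{e^{- \frac{x}{3}}}{3}
= - \frac{1}{e^{\frac{4}{3}}} + e^{- \frac{1}{6}}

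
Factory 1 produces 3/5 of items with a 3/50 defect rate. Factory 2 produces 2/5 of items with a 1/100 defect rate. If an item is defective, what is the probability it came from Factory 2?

Using Bayes' theorem:
P(F1) = 3/5, P(D|F1) = 3/50
P(F2) = 2/5, P(D|F2) = 1/100
P(D) = P(D|F1)P(F1) + P(D|F2)P(F2)
     = \frac{1}{25}
P(F2|D) = P(D|F2)P(F2) / P(D)
= \frac{1}{10}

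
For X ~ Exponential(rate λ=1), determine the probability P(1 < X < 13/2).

P(1 < X < 13/2) = ∫_{1}^{13/2} f(x) dx
where f(x) = e^{- x}
= - \frac{1}{e^{\frac{13}{2}}} + e^{-1}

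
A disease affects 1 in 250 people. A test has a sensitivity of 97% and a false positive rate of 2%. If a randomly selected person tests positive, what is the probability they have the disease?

Let D = the rare event, + = positive/flagged.
P(D) = 1/250
P(+|D) = 97/100
P(+|D') = 2/100 = 1/50
P(+) = P(+|D)P(D) + P(+|D')P(D')
     = \frac{97}{100} × \frac{1}{250} + \frac{1}{50} × \frac{249}{250}
     = \frac{119}{5000}
P(D|+) = P(+|D)P(D)/P(+) = \frac{97}{595}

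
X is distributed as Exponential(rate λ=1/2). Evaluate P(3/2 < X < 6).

P(3/2 < X < 6) = ∫_{3/2}^{6} f(x) dx
where f(x) = \frac{e^{- \frac{x}{2}}}{2}
= - \frac{1}{e^{3}} + e^{- \frac{3}{4}}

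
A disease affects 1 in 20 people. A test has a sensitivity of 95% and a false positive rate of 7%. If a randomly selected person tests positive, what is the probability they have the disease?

Let D = the rare event, + = positive/flagged.
P(D) = 1/20
P(+|D) = 95/100 = 19/20
P(+|D') = 7/100
P(+) = P(+|D)P(D) + P(+|D')P(D')
     = \frac{19}{20} × \frac{1}{20} + \frac{7}{100} × \frac{19}{20}
     = \frac{57}{500}
P(D|+) = P(+|D)P(D)/P(+) = \frac{5}{12}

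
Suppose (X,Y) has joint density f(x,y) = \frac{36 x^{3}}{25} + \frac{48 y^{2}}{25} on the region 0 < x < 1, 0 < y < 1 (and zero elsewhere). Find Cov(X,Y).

E[XY] = ∫∫ xy × f(x,y) dx dy = \frac{48}{125}
E[X] = \frac{76}{125}
E[Y] = \frac{33}{50}
Cov(X,Y) = E[XY] - E[X]E[Y] = - \frac{54}{3125}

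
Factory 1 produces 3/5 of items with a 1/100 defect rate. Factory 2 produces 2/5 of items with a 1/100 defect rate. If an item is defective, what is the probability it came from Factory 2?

Using Bayes' theorem:
P(F1) = 3/5, P(D|F1) = 1/100
P(F2) = 2/5, P(D|F2) = 1/100
P(D) = P(D|F1)P(F1) + P(D|F2)P(F2)
     = \frac{1}{100}
P(F2|D) = P(D|F2)P(F2) / P(D)
= \frac{2}{5}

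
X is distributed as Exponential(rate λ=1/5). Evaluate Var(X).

For X ~ Exponential(rate λ=1/5):
Var(X) = 25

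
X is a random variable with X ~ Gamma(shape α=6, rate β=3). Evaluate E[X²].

Using the identity E[X²] = Var(X) + (E[X])²:
E[X] = 2
Var(X) = \frac{2}{3}
E[X²] = \frac{2}{3} + (2)²
= \frac{14}{3}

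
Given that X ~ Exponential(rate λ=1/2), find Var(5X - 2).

For X ~ Exponential(rate λ=1/2):
Var(X) = 4
Var(5X - 2) = (5)² × Var(X) = 25 × 4 = 100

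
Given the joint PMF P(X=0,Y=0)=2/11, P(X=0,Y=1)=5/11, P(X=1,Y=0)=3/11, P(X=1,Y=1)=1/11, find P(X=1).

P(X=1) = P(X=1,Y=0) + P(X=1,Y=1)
= 3/11 + 1/11
= 4/11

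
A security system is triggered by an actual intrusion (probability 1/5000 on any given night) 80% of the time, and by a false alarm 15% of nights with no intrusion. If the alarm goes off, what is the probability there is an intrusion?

Let D = the rare event, + = positive/flagged.
P(D) = 1/5000
P(+|D) = 80/100 = 4/5
P(+|D') = 15/100 = 3/20
P(+) = P(+|D)P(D) + P(+|D')P(D')
     = \frac{4}{5} × \frac{1}{5000} + \frac{3}{20} × \frac{4999}{5000}
     = \frac{15013}{100000}
P(D|+) = P(+|D)P(D)/P(+) = \frac{16}{15013}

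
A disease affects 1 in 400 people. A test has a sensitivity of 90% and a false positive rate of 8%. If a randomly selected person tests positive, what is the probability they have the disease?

Let D = the rare event, + = positive/flagged.
P(D) = 1/400
P(+|D) = 90/100 = 9/10
P(+|D') = 8/100 = 2/25
P(+) = P(+|D)P(D) + P(+|D')P(D')
     = \frac{9}{10} × \frac{1}{400} + \frac{2}{25} × \frac{399}{400}
     = \frac{1641}{20000}
P(D|+) = P(+|D)P(D)/P(+) = \frac{15}{547}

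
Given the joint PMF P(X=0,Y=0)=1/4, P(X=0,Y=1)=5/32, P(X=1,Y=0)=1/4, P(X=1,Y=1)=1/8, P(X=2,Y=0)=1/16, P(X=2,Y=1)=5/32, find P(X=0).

P(X=0) = P(X=0,Y=0) + P(X=0,Y=1)
= 1/4 + 5/32
= 13/32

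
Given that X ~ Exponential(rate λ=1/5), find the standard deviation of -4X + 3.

For X ~ Exponential(rate λ=1/5):
Var(X) = 25
SD(X) = √(Var(X)) = √(25) = 5
SD(-4X + 3) = |-4| × SD(X) = 4 × 5 = 20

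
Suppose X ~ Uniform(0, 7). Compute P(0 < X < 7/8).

P(0 < X < 7/8) = ∫_{0}^{7/8} f(x) dx
where f(x) = \frac{1}{7}
= \frac{1}{8}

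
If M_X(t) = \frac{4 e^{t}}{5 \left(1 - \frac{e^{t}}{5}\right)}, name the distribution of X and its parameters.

The MGF M(t) = \frac{4 e^{t}}{5 \left(1 - \frac{e^{t}}{5}\right)} is the standard form for the Geometric distribution.
Comparing with the known MGF formula identifies: Geometric(p=4/5), X = trial number of first success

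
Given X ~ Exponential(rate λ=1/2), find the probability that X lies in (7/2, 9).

P(7/2 < X < 9) = ∫_{7/2}^{9} f(x) dx
where f(x) = \frac{e^{- \frac{x}{2}}}{2}
= - \frac{1}{e^{\frac{9}{2}}} + e^{- \frac{7}{4}}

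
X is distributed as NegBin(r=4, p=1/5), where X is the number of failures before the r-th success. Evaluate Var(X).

For X ~ NegBin(r=4, p=1/5), where X is the number of failures before the r-th success:
Var(X) = 80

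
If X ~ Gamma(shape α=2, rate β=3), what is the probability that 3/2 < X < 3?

P(3/2 < X < 3) = ∫_{3/2}^{3} f(x) dx
where f(x) = 9 x e^{- 3 x}
= - \frac{10}{e^{9}} + \frac{11}{2 e^{\frac{9}{2}}}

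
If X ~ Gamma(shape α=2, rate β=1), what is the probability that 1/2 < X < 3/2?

P(1/2 < X < 3/2) = ∫_{1/2}^{3/2} f(x) dx
where f(x) = x e^{- x}
= \frac{-5 + 3 e}{2 e^{\frac{3}{2}}}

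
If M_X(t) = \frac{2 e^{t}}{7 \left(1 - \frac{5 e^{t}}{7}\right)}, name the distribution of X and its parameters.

The MGF M(t) = \frac{2 e^{t}}{7 \left(1 - \frac{5 e^{t}}{7}\right)} is the standard form for the Geometric distribution.
Comparing with the known MGF formula identifies: Geometric(p=2/7), X = trial number of first success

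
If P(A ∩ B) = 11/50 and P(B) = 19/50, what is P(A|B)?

P(A|B) = P(A ∩ B) / P(B)
= (11/50) / (19/50)
= 11/19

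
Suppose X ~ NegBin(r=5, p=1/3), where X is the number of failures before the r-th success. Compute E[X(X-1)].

E[X(X-1)] = E[X² - X] = E[X²] - E[X]
E[X] = 10
E[X²] = Var(X) + (E[X])² = 30 + (10)² = 130
E[X(X-1)] = 130 - 10 = 120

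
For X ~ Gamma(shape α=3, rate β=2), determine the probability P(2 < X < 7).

P(2 < X < 7) = ∫_{2}^{7} f(x) dx
where f(x) = 4 x^{2} e^{- 2 x}
= \frac{-113 + 13 e^{10}}{e^{14}}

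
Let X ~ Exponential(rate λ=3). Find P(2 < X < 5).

P(2 < X < 5) = ∫_{2}^{5} f(x) dx
where f(x) = 3 e^{- 3 x}
= - \frac{1 - e^{9}}{e^{15}}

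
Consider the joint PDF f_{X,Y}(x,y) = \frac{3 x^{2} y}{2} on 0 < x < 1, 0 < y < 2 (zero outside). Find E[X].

f_X(x) = ∫_0^2 \frac{3 x^{2} y}{2} dy = 3 x^{2}
E[X] = ∫_0^1 x × (3 x^{2}) dx = \frac{3}{4}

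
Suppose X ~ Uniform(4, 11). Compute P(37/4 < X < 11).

P(37/4 < X < 11) = ∫_{37/4}^{11} f(x) dx
where f(x) = \frac{1}{7}
= \frac{1}{4}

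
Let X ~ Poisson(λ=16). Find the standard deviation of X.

For X ~ Poisson(λ=16):
Var(X) = 16
SD(X) = √(Var(X)) = √(16) = 4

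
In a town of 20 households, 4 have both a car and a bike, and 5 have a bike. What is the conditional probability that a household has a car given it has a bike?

P(A ∩ B) = 4/20 = 1/5
P(B) = 5/20 = 1/4
P(A|B) = P(A ∩ B) / P(B) = (1/5) / (1/4) = 4/5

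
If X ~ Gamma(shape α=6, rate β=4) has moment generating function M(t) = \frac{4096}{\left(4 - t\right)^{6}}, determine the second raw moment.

To find E[X^2], compute M^(2)(0):
M^(1)(t) = \frac{24576}{\left(4 - t\right)^{7}}
M^(2)(t) = \frac{172032}{\left(4 - t\right)^{8}}
M^(2)(0) = \frac{21}{8}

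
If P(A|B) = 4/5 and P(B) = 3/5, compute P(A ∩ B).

By definition, P(A|B) = P(A ∩ B) / P(B)
So P(A ∩ B) = P(A|B) × P(B)
= 4/5 × 3/5
= 12/25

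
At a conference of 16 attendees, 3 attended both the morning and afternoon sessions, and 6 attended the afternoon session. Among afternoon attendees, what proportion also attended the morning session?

P(A ∩ B) = 3/16
P(B) = 6/16 = 3/8
P(A|B) = P(A ∩ B) / P(B) = (3/16) / (3/8) = 1/2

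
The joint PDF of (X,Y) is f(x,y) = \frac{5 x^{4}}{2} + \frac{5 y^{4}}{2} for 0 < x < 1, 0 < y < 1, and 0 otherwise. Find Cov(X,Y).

E[XY] = ∫∫ xy × f(x,y) dx dy = \frac{5}{12}
E[X] = \frac{2}{3}
E[Y] = \frac{2}{3}
Cov(X,Y) = E[XY] - E[X]E[Y] = - \frac{1}{36}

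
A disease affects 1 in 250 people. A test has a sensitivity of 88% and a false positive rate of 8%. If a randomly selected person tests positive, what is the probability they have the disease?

Let D = the rare event, + = positive/flagged.
P(D) = 1/250
P(+|D) = 88/100 = 22/25
P(+|D') = 8/100 = 2/25
P(+) = P(+|D)P(D) + P(+|D')P(D')
     = \frac{22}{25} × \frac{1}{250} + \frac{2}{25} × \frac{249}{250}
     = \frac{52}{625}
P(D|+) = P(+|D)P(D)/P(+) = \frac{11}{260}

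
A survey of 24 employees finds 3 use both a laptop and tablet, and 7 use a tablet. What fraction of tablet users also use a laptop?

P(A ∩ B) = 3/24 = 1/8
P(B) = 7/24
P(A|B) = P(A ∩ B) / P(B) = (1/8) / (7/24) = 3/7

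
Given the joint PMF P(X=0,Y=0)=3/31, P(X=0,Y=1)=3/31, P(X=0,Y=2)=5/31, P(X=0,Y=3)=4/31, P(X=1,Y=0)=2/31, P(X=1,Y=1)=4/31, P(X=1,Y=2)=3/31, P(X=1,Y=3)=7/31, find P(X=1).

P(X=1) = P(X=1,Y=0) + P(X=1,Y=1) + P(X=1,Y=2) + P(X=1,Y=3)
= 2/31 + 4/31 + 3/31 + 7/31
= 16/31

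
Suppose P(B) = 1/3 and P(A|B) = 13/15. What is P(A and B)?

By definition, P(A|B) = P(A ∩ B) / P(B)
So P(A ∩ B) = P(A|B) × P(B)
= 13/15 × 1/3
= 13/45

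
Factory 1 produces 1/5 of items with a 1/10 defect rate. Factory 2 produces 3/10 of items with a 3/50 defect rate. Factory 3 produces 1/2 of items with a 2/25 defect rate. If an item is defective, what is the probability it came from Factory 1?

Using Bayes' theorem:
P(F1) = 1/5, P(D|F1) = 1/10
P(F2) = 3/10, P(D|F2) = 3/50
P(F3) = 1/2, P(D|F3) = 2/25
P(D) = P(D|F1)P(F1) + P(D|F2)P(F2) + P(D|F3)P(F3)
     = \frac{39}{500}
P(F1|D) = P(D|F1)P(F1) / P(D)
= \frac{10}{39}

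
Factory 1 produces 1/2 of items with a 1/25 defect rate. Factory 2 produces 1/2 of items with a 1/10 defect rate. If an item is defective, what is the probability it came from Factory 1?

Using Bayes' theorem:
P(F1) = 1/2, P(D|F1) = 1/25
P(F2) = 1/2, P(D|F2) = 1/10
P(D) = P(D|F1)P(F1) + P(D|F2)P(F2)
     = \frac{7}{100}
P(F1|D) = P(D|F1)P(F1) / P(D)
= \frac{2}{7}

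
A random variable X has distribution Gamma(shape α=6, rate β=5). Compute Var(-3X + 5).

For X ~ Gamma(shape α=6, rate β=5):
Var(X) = \frac{6}{25}
Var(-3X + 5) = (-3)² × Var(X) = 9 × \frac{6}{25} = \frac{54}{25}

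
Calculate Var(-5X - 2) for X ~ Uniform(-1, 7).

For X ~ Uniform(-1, 7):
Var(X) = \frac{16}{3}
Var(-5X - 2) = (-5)² × Var(X) = 25 × \frac{16}{3} = \frac{400}{3}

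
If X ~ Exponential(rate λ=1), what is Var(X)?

For X ~ Exponential(rate λ=1):
Var(X) = 1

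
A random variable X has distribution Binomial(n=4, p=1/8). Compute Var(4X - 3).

For X ~ Binomial(n=4, p=1/8):
Var(X) = \frac{7}{16}
Var(4X - 3) = (4)² × Var(X) = 16 × \frac{7}{16} = 7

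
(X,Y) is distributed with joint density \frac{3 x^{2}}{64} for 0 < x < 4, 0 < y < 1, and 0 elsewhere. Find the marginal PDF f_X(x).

f_X(x) = ∫_0^1 f(x,y) dy
= ∫_0^1 \frac{3 x^{2}}{64} dy
= \frac{3 x^{2}}{64} for 0 < x < 4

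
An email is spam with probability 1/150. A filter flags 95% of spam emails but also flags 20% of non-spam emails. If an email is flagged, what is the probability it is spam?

Let D = the rare event, + = positive/flagged.
P(D) = 1/150
P(+|D) = 95/100 = 19/20
P(+|D') = 20/100 = 1/5
P(+) = P(+|D)P(D) + P(+|D')P(D')
     = \frac{19}{20} × \frac{1}{150} + \frac{1}{5} × \frac{149}{150}
     = \frac{41}{200}
P(D|+) = P(+|D)P(D)/P(+) = \frac{19}{615}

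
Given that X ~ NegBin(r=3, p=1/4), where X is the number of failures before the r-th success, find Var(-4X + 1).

For X ~ NegBin(r=3, p=1/4), where X is the number of failures before the r-th success:
Var(X) = 36
Var(-4X + 1) = (-4)² × Var(X) = 16 × 36 = 576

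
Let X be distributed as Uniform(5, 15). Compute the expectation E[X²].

Using the identity E[X²] = Var(X) + (E[X])²:
E[X] = 10
Var(X) = \frac{25}{3}
E[X²] = \frac{25}{3} + (10)²
= \frac{325}{3}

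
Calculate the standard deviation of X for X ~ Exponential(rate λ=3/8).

For X ~ Exponential(rate λ=3/8):
Var(X) = \frac{64}{9}
SD(X) = √(Var(X)) = √(\frac{64}{9}) = \frac{8}{3}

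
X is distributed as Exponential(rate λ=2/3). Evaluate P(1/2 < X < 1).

P(1/2 < X < 1) = ∫_{1/2}^{1} f(x) dx
where f(x) = \frac{2 e^{- \frac{2 x}{3}}}{3}
= - \frac{1 - e^{\frac{1}{3}}}{e^{\frac{2}{3}}}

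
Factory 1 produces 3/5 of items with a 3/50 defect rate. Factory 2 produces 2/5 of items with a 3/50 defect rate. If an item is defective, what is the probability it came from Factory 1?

Using Bayes' theorem:
P(F1) = 3/5, P(D|F1) = 3/50
P(F2) = 2/5, P(D|F2) = 3/50
P(D) = P(D|F1)P(F1) + P(D|F2)P(F2)
     = \frac{3}{50}
P(F1|D) = P(D|F1)P(F1) / P(D)
= \frac{3}{5}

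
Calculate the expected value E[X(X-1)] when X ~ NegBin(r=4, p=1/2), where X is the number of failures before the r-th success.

E[X(X-1)] = E[X² - X] = E[X²] - E[X]
E[X] = 4
E[X²] = Var(X) + (E[X])² = 8 + (4)² = 24
E[X(X-1)] = 24 - 4 = 20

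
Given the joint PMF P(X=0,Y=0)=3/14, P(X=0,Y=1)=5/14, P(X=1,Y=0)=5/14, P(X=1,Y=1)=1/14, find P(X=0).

P(X=0) = P(X=0,Y=0) + P(X=0,Y=1)
= 3/14 + 5/14
= 4/7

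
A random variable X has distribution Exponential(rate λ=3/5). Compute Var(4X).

For X ~ Exponential(rate λ=3/5):
Var(X) = \frac{25}{9}
Var(4X) = (4)² × Var(X) = 16 × \frac{25}{9} = \frac{400}{9}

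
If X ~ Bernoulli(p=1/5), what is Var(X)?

For X ~ Bernoulli(p=1/5):
Var(X) = \frac{4}{25}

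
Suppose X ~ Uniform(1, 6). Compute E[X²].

Using the identity E[X²] = Var(X) + (E[X])²:
E[X] = \frac{7}{2}
Var(X) = \frac{25}{12}
E[X²] = \frac{25}{12} + (\frac{7}{2})²
= \frac{43}{3}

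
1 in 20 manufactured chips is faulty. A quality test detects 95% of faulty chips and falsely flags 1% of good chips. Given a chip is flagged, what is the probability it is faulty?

Let D = the rare event, + = positive/flagged.
P(D) = 1/20
P(+|D) = 95/100 = 19/20
P(+|D') = 1/100
P(+) = P(+|D)P(D) + P(+|D')P(D')
     = \frac{19}{20} × \frac{1}{20} + \frac{1}{100} × \frac{19}{20}
     = \frac{57}{1000}
P(D|+) = P(+|D)P(D)/P(+) = \frac{5}{6}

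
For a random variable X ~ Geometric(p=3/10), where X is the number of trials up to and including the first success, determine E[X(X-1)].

E[X(X-1)] = E[X² - X] = E[X²] - E[X]
E[X] = \frac{10}{3}
E[X²] = Var(X) + (E[X])² = \frac{70}{9} + (\frac{10}{3})² = \frac{170}{9}
E[X(X-1)] = \frac{170}{9} - \frac{10}{3} = \frac{140}{9}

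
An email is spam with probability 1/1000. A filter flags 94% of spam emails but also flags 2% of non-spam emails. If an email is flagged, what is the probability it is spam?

Let D = the rare event, + = positive/flagged.
P(D) = 1/1000
P(+|D) = 94/100 = 47/50
P(+|D') = 2/100 = 1/50
P(+) = P(+|D)P(D) + P(+|D')P(D')
     = \frac{47}{50} × \frac{1}{1000} + \frac{1}{50} × \frac{999}{1000}
     = \frac{523}{25000}
P(D|+) = P(+|D)P(D)/P(+) = \frac{47}{1046}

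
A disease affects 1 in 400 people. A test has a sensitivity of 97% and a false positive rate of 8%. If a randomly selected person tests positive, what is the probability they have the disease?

Let D = the rare event, + = positive/flagged.
P(D) = 1/400
P(+|D) = 97/100
P(+|D') = 8/100 = 2/25
P(+) = P(+|D)P(D) + P(+|D')P(D')
     = \frac{97}{100} × \frac{1}{400} + \frac{2}{25} × \frac{399}{400}
     = \frac{3289}{40000}
P(D|+) = P(+|D)P(D)/P(+) = \frac{97}{3289}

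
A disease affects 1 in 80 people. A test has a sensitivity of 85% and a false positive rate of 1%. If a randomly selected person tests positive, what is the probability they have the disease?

Let D = the rare event, + = positive/flagged.
P(D) = 1/80
P(+|D) = 85/100 = 17/20
P(+|D') = 1/100
P(+) = P(+|D)P(D) + P(+|D')P(D')
     = \frac{17}{20} × \frac{1}{80} + \frac{1}{100} × \frac{79}{80}
     = \frac{41}{2000}
P(D|+) = P(+|D)P(D)/P(+) = \frac{85}{164}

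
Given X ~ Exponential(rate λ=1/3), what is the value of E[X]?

For X ~ Exponential(rate λ=1/3), the expected value is:
E[X] = 3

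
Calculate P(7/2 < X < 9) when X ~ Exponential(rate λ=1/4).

P(7/2 < X < 9) = ∫_{7/2}^{9} f(x) dx
where f(x) = \frac{e^{- \frac{x}{4}}}{4}
= - \frac{1}{e^{\frac{9}{4}}} + e^{- \frac{7}{8}}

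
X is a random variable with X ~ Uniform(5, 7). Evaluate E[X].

For X ~ Uniform(5, 7), the expected value is:
E[X] = 6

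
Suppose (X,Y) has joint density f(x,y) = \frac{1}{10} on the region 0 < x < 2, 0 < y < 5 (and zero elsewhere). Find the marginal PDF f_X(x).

f_X(x) = ∫_0^5 f(x,y) dy
= ∫_0^5 \frac{1}{10} dy
= \frac{1}{2} for 0 < x < 2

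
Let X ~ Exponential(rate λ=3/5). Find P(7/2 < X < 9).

P(7/2 < X < 9) = ∫_{7/2}^{9} f(x) dx
where f(x) = \frac{3 e^{- \frac{3 x}{5}}}{5}
= - \frac{1}{e^{\frac{27}{5}}} + e^{- \frac{21}{10}}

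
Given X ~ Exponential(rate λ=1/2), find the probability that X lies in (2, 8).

P(2 < X < 8) = ∫_{2}^{8} f(x) dx
where f(x) = \frac{e^{- \frac{x}{2}}}{2}
= - \frac{1 - e^{3}}{e^{4}}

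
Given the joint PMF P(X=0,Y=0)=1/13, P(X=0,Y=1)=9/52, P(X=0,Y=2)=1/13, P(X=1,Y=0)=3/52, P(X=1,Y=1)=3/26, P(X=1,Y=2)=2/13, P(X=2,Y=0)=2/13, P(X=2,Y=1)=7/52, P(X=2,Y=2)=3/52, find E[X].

First find marginal of X:
P(X=0) = 17/52
P(X=1) = 17/52
P(X=2) = 9/26
E[X] = 0 × 17/52 + 1 × 17/52 + 2 × 9/26 = 53/52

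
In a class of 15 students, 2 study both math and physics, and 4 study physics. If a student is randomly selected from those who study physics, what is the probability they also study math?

P(A ∩ B) = 2/15
P(B) = 4/15
P(A|B) = P(A ∩ B) / P(B) = (2/15) / (4/15) = 1/2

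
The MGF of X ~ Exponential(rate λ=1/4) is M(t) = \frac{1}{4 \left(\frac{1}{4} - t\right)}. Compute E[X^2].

To find E[X^2], compute M^(2)(0):
M^(1)(t) = \frac{1}{4 \left(\frac{1}{4} - t\right)^{2}}
M^(2)(t) = \frac{1}{2 \left(\frac{1}{4} - t\right)^{3}}
M^(2)(0) = 32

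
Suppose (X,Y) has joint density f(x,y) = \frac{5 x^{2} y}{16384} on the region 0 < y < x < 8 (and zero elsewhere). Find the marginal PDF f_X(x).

f_X(x) = ∫_0^x \frac{5 x^{2} y}{16384} dy = \frac{5 x^{4}}{32768}
for 0 < x < 8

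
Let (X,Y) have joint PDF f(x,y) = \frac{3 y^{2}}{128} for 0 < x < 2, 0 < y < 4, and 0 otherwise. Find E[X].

f_X(x) = ∫_0^4 \frac{3 y^{2}}{128} dy = \frac{1}{2}
E[X] = ∫_0^2 x × (\frac{1}{2}) dx = 1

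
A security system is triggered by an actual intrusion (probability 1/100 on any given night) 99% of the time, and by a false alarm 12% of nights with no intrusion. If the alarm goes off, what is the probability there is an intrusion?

Let D = the rare event, + = positive/flagged.
P(D) = 1/100
P(+|D) = 99/100
P(+|D') = 12/100 = 3/25
P(+) = P(+|D)P(D) + P(+|D')P(D')
     = \frac{99}{100} × \frac{1}{100} + \frac{3}{25} × \frac{99}{100}
     = \frac{1287}{10000}
P(D|+) = P(+|D)P(D)/P(+) = \frac{1}{13}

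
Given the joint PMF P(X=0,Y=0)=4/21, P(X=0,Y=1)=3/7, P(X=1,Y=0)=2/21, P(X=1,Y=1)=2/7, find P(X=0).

P(X=0) = P(X=0,Y=0) + P(X=0,Y=1)
= 4/21 + 3/7
= 13/21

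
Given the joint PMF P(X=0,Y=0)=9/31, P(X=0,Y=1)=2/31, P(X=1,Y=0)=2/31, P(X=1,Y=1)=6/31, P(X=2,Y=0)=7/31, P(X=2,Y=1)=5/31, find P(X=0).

P(X=0) = P(X=0,Y=0) + P(X=0,Y=1)
= 9/31 + 2/31
= 11/31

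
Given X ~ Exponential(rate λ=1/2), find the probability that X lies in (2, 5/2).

P(2 < X < 5/2) = ∫_{2}^{5/2} f(x) dx
where f(x) = \frac{e^{- \frac{x}{2}}}{2}
= - \frac{1}{e^{\frac{5}{4}}} + e^{-1}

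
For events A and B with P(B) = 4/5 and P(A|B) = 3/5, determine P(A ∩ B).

By definition, P(A|B) = P(A ∩ B) / P(B)
So P(A ∩ B) = P(A|B) × P(B)
= 3/5 × 4/5
= 12/25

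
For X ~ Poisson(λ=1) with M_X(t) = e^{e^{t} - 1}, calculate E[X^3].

To find E[X^3], compute M^(3)(0):
M^(1)(t) = e^{t} e^{e^{t} - 1}
M^(2)(t) = e^{2 t} e^{e^{t} - 1} + e^{t} e^{e^{t} - 1}
M^(3)(t) = e^{3 t} e^{e^{t} - 1} + 3 e^{2 t} e^{e^{t} - 1} + e^{t} e^{e^{t} - 1}
M^(3)(0) = 5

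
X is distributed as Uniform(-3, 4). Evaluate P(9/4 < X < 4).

P(9/4 < X < 4) = ∫_{9/4}^{4} f(x) dx
where f(x) = \frac{1}{7}
= \frac{1}{4}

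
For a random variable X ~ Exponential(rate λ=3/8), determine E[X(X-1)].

E[X(X-1)] = E[X² - X] = E[X²] - E[X]
E[X] = \frac{8}{3}
E[X²] = Var(X) + (E[X])² = \frac{64}{9} + (\frac{8}{3})² = \frac{128}{9}
E[X(X-1)] = \frac{128}{9} - \frac{8}{3} = \frac{104}{9}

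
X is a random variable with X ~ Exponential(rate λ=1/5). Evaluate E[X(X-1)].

E[X(X-1)] = E[X² - X] = E[X²] - E[X]
E[X] = 5
E[X²] = Var(X) + (E[X])² = 25 + (5)² = 50
E[X(X-1)] = 50 - 5 = 45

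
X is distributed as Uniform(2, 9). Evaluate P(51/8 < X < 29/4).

P(51/8 < X < 29/4) = ∫_{51/8}^{29/4} f(x) dx
where f(x) = \frac{1}{7}
= \frac{1}{8}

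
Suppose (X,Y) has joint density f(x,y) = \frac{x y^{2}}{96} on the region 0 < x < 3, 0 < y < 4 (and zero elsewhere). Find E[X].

f_X(x) = ∫_0^4 \frac{x y^{2}}{96} dy = \frac{2 x}{9}
E[X] = ∫_0^3 x × (\frac{2 x}{9}) dx = 2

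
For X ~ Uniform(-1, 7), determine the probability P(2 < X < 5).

P(2 < X < 5) = ∫_{2}^{5} f(x) dx
where f(x) = \frac{1}{8}
= \frac{3}{8}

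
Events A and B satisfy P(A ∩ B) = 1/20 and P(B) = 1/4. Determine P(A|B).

P(A|B) = P(A ∩ B) / P(B)
= (1/20) / (1/4)
= 1/5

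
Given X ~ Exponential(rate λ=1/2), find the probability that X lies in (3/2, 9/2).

P(3/2 < X < 9/2) = ∫_{3/2}^{9/2} f(x) dx
where f(x) = \frac{e^{- \frac{x}{2}}}{2}
= - \frac{1 - e^{\frac{3}{2}}}{e^{\frac{9}{4}}}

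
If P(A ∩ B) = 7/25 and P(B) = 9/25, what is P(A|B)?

P(A|B) = P(A ∩ B) / P(B)
= (7/25) / (9/25)
= 7/9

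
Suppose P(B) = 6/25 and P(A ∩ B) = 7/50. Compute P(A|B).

P(A|B) = P(A ∩ B) / P(B)
= (7/50) / (6/25)
= 7/12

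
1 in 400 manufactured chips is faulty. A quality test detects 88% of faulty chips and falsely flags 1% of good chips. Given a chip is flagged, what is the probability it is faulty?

Let D = the rare event, + = positive/flagged.
P(D) = 1/400
P(+|D) = 88/100 = 22/25
P(+|D') = 1/100
P(+) = P(+|D)P(D) + P(+|D')P(D')
     = \frac{22}{25} × \frac{1}{400} + \frac{1}{100} × \frac{399}{400}
     = \frac{487}{40000}
P(D|+) = P(+|D)P(D)/P(+) = \frac{88}{487}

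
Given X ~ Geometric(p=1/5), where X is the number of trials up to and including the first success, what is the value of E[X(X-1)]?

E[X(X-1)] = E[X² - X] = E[X²] - E[X]
E[X] = 5
E[X²] = Var(X) + (E[X])² = 20 + (5)² = 45
E[X(X-1)] = 45 - 5 = 40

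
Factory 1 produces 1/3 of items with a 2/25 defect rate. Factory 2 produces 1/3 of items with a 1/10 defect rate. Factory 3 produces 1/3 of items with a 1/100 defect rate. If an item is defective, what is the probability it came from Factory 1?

Using Bayes' theorem:
P(F1) = 1/3, P(D|F1) = 2/25
P(F2) = 1/3, P(D|F2) = 1/10
P(F3) = 1/3, P(D|F3) = 1/100
P(D) = P(D|F1)P(F1) + P(D|F2)P(F2) + P(D|F3)P(F3)
     = \frac{19}{300}
P(F1|D) = P(D|F1)P(F1) / P(D)
= \frac{8}{19}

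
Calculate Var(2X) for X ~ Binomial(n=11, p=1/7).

For X ~ Binomial(n=11, p=1/7):
Var(X) = \frac{66}{49}
Var(2X) = (2)² × Var(X) = 4 × \frac{66}{49} = \frac{264}{49}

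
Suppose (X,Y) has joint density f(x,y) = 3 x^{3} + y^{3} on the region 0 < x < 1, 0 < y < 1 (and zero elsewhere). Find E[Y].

E[Y] = ∫_0^1 ∫_0^1 y × f(x,y) dx dy
= \frac{23}{40}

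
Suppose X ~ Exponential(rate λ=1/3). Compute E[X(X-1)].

E[X(X-1)] = E[X² - X] = E[X²] - E[X]
E[X] = 3
E[X²] = Var(X) + (E[X])² = 9 + (3)² = 18
E[X(X-1)] = 18 - 3 = 15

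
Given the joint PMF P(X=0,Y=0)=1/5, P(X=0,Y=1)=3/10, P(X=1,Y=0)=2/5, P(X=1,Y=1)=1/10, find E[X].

First find marginal of X:
P(X=0) = 1/2
P(X=1) = 1/2
E[X] = 0 × 1/2 + 1 × 1/2 = 1/2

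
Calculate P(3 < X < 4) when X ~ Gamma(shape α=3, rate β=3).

P(3 < X < 4) = ∫_{3}^{4} f(x) dx
where f(x) = \frac{27 x^{2} e^{- 3 x}}{2}
= \frac{-170 + 101 e^{3}}{2 e^{12}}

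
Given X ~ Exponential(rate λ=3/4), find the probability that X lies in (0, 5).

P(0 < X < 5) = ∫_{0}^{5} f(x) dx
where f(x) = \frac{3 e^{- \frac{3 x}{4}}}{4}
= 1 - e^{- \frac{15}{4}}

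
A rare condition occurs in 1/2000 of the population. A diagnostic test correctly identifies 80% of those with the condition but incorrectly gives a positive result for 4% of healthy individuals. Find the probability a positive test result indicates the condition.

Let D = the rare event, + = positive/flagged.
P(D) = 1/2000
P(+|D) = 80/100 = 4/5
P(+|D') = 4/100 = 1/25
P(+) = P(+|D)P(D) + P(+|D')P(D')
     = \frac{4}{5} × \frac{1}{2000} + \frac{1}{25} × \frac{1999}{2000}
     = \frac{2019}{50000}
P(D|+) = P(+|D)P(D)/P(+) = \frac{20}{2019}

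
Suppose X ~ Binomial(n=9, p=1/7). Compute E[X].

For X ~ Binomial(n=9, p=1/7), the expected value is:
E[X] = \frac{9}{7}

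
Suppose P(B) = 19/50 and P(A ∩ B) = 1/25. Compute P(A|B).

P(A|B) = P(A ∩ B) / P(B)
= (1/25) / (19/50)
= 2/19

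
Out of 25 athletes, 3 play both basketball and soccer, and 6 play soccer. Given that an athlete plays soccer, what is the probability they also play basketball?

P(A ∩ B) = 3/25
P(B) = 6/25
P(A|B) = P(A ∩ B) / P(B) = (3/25) / (6/25) = 1/2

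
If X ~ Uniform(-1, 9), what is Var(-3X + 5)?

For X ~ Uniform(-1, 9):
Var(X) = \frac{25}{3}
Var(-3X + 5) = (-3)² × Var(X) = 9 × \frac{25}{3} = 75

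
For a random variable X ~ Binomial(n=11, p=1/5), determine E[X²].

Using the identity E[X²] = Var(X) + (E[X])²:
E[X] = \frac{11}{5}
Var(X) = \frac{44}{25}
E[X²] = \frac{44}{25} + (\frac{11}{5})²
= \frac{33}{5}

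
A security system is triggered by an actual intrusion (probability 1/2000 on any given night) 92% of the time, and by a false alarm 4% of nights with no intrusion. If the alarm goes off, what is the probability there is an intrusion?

Let D = the rare event, + = positive/flagged.
P(D) = 1/2000
P(+|D) = 92/100 = 23/25
P(+|D') = 4/100 = 1/25
P(+) = P(+|D)P(D) + P(+|D')P(D')
     = \frac{23}{25} × \frac{1}{2000} + \frac{1}{25} × \frac{1999}{2000}
     = \frac{1011}{25000}
P(D|+) = P(+|D)P(D)/P(+) = \frac{23}{2022}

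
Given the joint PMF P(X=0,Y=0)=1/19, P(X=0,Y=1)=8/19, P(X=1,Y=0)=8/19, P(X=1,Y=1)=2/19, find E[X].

First find marginal of X:
P(X=0) = 9/19
P(X=1) = 10/19
E[X] = 0 × 9/19 + 1 × 10/19 = 10/19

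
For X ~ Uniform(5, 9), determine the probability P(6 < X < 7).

P(6 < X < 7) = ∫_{6}^{7} f(x) dx
where f(x) = \frac{1}{4}
= \frac{1}{4}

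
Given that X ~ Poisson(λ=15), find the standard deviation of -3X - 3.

For X ~ Poisson(λ=15):
Var(X) = 15
SD(X) = √(Var(X)) = √(15) = \sqrt{15}
SD(-3X - 3) = |-3| × SD(X) = 3 × \sqrt{15} = 3 \sqrt{15}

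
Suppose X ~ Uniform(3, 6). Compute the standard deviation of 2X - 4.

For X ~ Uniform(3, 6):
Var(X) = \frac{3}{4}
SD(X) = √(Var(X)) = √(\frac{3}{4}) = \frac{\sqrt{3}}{2}
SD(2X - 4) = |2| × SD(X) = 2 × \frac{\sqrt{3}}{2} = \sqrt{3}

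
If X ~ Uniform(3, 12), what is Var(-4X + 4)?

For X ~ Uniform(3, 12):
Var(X) = \frac{27}{4}
Var(-4X + 4) = (-4)² × Var(X) = 16 × \frac{27}{4} = 108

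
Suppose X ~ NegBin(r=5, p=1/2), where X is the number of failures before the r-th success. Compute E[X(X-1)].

E[X(X-1)] = E[X² - X] = E[X²] - E[X]
E[X] = 5
E[X²] = Var(X) + (E[X])² = 10 + (5)² = 35
E[X(X-1)] = 35 - 5 = 30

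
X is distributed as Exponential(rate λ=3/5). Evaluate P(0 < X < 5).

P(0 < X < 5) = ∫_{0}^{5} f(x) dx
where f(x) = \frac{3 e^{- \frac{3 x}{5}}}{5}
= 1 - e^{-3}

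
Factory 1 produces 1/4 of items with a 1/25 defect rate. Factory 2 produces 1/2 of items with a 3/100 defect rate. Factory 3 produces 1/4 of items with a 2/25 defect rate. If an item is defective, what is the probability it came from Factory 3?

Using Bayes' theorem:
P(F1) = 1/4, P(D|F1) = 1/25
P(F2) = 1/2, P(D|F2) = 3/100
P(F3) = 1/4, P(D|F3) = 2/25
P(D) = P(D|F1)P(F1) + P(D|F2)P(F2) + P(D|F3)P(F3)
     = \frac{9}{200}
P(F3|D) = P(D|F3)P(F3) / P(D)
= \frac{4}{9}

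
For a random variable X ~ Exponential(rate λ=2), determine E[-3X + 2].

For X ~ Exponential(rate λ=2):
E[X] = \frac{1}{2}
E[-3X + 2] = -3 × E[X] + 2 = \frac{1}{2}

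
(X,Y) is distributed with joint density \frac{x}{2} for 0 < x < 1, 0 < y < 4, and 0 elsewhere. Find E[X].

f_X(x) = ∫_0^4 \frac{x}{2} dy = 2 x
E[X] = ∫_0^1 x × (2 x) dx = \frac{2}{3}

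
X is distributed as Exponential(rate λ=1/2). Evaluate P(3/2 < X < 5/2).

P(3/2 < X < 5/2) = ∫_{3/2}^{5/2} f(x) dx
where f(x) = \frac{e^{- \frac{x}{2}}}{2}
= - \frac{1 - e^{\frac{1}{2}}}{e^{\frac{5}{4}}}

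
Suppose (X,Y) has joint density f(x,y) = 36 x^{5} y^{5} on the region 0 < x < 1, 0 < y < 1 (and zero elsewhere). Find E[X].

E[X] = ∫_0^1 ∫_0^1 x × f(x,y) dy dx
= ∫_0^1 ∫_0^1 x × (36 x^{5} y^{5}) dy dx
= \frac{6}{7}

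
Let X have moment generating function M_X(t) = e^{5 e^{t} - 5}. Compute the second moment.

To find E[X^2], compute M^(2)(0):
M^(1)(t) = 5 e^{t} e^{5 e^{t} - 5}
M^(2)(t) = 25 e^{2 t} e^{5 e^{t} - 5} + 5 e^{t} e^{5 e^{t} - 5}
M^(2)(0) = 30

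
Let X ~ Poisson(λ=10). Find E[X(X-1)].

E[X(X-1)] = E[X² - X] = E[X²] - E[X]
E[X] = 10
E[X²] = Var(X) + (E[X])² = 10 + (10)² = 110
E[X(X-1)] = 110 - 10 = 100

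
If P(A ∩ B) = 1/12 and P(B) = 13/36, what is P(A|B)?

P(A|B) = P(A ∩ B) / P(B)
= (1/12) / (13/36)
= 3/13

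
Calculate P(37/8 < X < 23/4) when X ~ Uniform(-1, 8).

P(37/8 < X < 23/4) = ∫_{37/8}^{23/4} f(x) dx
where f(x) = \frac{1}{9}
= \frac{1}{8}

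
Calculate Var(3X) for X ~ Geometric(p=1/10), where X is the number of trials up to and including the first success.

For X ~ Geometric(p=1/10), where X is the number of trials up to and including the first success:
Var(X) = 90
Var(3X) = (3)² × Var(X) = 9 × 90 = 810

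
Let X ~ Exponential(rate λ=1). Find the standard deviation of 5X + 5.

For X ~ Exponential(rate λ=1):
Var(X) = 1
SD(X) = √(Var(X)) = √(1) = 1
SD(5X + 5) = |5| × SD(X) = 5 × 1 = 5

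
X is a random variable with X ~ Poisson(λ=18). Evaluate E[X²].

Using the identity E[X²] = Var(X) + (E[X])²:
E[X] = 18
Var(X) = 18
E[X²] = 18 + (18)²
= 342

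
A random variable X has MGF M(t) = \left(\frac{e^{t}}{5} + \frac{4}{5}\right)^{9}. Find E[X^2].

To find E[X^2], compute M^(2)(0):
M^(1)(t) = \frac{9 \left(\frac{e^{t}}{5} + \frac{4}{5}\right)^{8} e^{t}}{5}
M^(2)(t) = \frac{9 \left(\frac{e^{t}}{5} + \frac{4}{5}\right)^{8} e^{t}}{5} + \frac{72 \left(\frac{e^{t}}{5} + \frac{4}{5}\right)^{7} e^{2 t}}{25}
M^(2)(0) = \frac{117}{25}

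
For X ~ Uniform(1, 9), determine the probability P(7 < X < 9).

P(7 < X < 9) = ∫_{7}^{9} f(x) dx
where f(x) = \frac{1}{8}
= \frac{1}{4}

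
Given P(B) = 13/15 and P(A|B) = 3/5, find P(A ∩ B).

By definition, P(A|B) = P(A ∩ B) / P(B)
So P(A ∩ B) = P(A|B) × P(B)
= 3/5 × 13/15
= 13/25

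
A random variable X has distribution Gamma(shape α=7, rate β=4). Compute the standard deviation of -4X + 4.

For X ~ Gamma(shape α=7, rate β=4):
Var(X) = \frac{7}{16}
SD(X) = √(Var(X)) = √(\frac{7}{16}) = \frac{\sqrt{7}}{4}
SD(-4X + 4) = |-4| × SD(X) = 4 × \frac{\sqrt{7}}{4} = \sqrt{7}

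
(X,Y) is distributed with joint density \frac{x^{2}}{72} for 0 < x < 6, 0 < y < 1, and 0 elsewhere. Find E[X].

f_X(x) = ∫_0^1 \frac{x^{2}}{72} dy = \frac{x^{2}}{72}
E[X] = ∫_0^6 x × (\frac{x^{2}}{72}) dx = \frac{9}{2}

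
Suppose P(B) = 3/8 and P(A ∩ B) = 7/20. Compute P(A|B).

P(A|B) = P(A ∩ B) / P(B)
= (7/20) / (3/8)
= 14/15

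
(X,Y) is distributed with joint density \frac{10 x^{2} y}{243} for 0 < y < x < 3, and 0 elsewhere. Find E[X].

f_X(x) = ∫_0^x \frac{10 x^{2} y}{243} dy = \frac{5 x^{4}}{243}
E[X] = ∫_0^3 x × (\frac{5 x^{4}}{243}) dx = \frac{5}{2}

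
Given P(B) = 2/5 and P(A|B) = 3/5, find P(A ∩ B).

By definition, P(A|B) = P(A ∩ B) / P(B)
So P(A ∩ B) = P(A|B) × P(B)
= 3/5 × 2/5
= 6/25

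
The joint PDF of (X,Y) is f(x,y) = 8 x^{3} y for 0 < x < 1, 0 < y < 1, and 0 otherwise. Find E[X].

E[X] = ∫_0^1 ∫_0^1 x × f(x,y) dy dx
= ∫_0^1 ∫_0^1 x × (8 x^{3} y) dy dx
= \frac{4}{5}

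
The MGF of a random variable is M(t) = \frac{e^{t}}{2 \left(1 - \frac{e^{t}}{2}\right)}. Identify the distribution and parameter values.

The MGF M(t) = \frac{e^{t}}{2 \left(1 - \frac{e^{t}}{2}\right)} is the standard form for the Geometric distribution.
Comparing with the known MGF formula identifies: Geometric(p=1/2), X = trial number of first success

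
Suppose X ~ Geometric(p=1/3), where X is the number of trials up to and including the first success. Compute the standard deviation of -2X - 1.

For X ~ Geometric(p=1/3), where X is the number of trials up to and including the first success:
Var(X) = 6
SD(X) = √(Var(X)) = √(6) = \sqrt{6}
SD(-2X - 1) = |-2| × SD(X) = 2 × \sqrt{6} = 2 \sqrt{6}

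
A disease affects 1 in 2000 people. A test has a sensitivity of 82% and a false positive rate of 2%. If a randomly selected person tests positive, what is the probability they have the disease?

Let D = the rare event, + = positive/flagged.
P(D) = 1/2000
P(+|D) = 82/100 = 41/50
P(+|D') = 2/100 = 1/50
P(+) = P(+|D)P(D) + P(+|D')P(D')
     = \frac{41}{50} × \frac{1}{2000} + \frac{1}{50} × \frac{1999}{2000}
     = \frac{51}{2500}
P(D|+) = P(+|D)P(D)/P(+) = \frac{41}{2040}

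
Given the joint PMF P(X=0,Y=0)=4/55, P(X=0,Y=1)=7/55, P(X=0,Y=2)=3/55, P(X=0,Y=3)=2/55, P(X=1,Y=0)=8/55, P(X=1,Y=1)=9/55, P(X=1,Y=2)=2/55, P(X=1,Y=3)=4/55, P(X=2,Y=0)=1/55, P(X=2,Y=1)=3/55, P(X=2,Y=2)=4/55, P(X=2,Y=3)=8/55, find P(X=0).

P(X=0) = P(X=0,Y=0) + P(X=0,Y=1) + P(X=0,Y=2) + P(X=0,Y=3)
= 4/55 + 7/55 + 3/55 + 2/55
= 16/55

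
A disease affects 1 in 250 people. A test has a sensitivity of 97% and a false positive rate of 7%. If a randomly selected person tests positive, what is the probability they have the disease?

Let D = the rare event, + = positive/flagged.
P(D) = 1/250
P(+|D) = 97/100
P(+|D') = 7/100
P(+) = P(+|D)P(D) + P(+|D')P(D')
     = \frac{97}{100} × \frac{1}{250} + \frac{7}{100} × \frac{249}{250}
     = \frac{46}{625}
P(D|+) = P(+|D)P(D)/P(+) = \frac{97}{1840}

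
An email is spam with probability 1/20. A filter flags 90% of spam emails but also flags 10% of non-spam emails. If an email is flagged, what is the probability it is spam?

Let D = the rare event, + = positive/flagged.
P(D) = 1/20
P(+|D) = 90/100 = 9/10
P(+|D') = 10/100 = 1/10
P(+) = P(+|D)P(D) + P(+|D')P(D')
     = \frac{9}{10} × \frac{1}{20} + \frac{1}{10} × \frac{19}{20}
     = \frac{7}{50}
P(D|+) = P(+|D)P(D)/P(+) = \frac{9}{28}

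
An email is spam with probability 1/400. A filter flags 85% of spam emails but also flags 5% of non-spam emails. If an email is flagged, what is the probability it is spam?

Let D = the rare event, + = positive/flagged.
P(D) = 1/400
P(+|D) = 85/100 = 17/20
P(+|D') = 5/100 = 1/20
P(+) = P(+|D)P(D) + P(+|D')P(D')
     = \frac{17}{20} × \frac{1}{400} + \frac{1}{20} × \frac{399}{400}
     = \frac{13}{250}
P(D|+) = P(+|D)P(D)/P(+) = \frac{17}{416}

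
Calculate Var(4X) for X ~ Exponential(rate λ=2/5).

For X ~ Exponential(rate λ=2/5):
Var(X) = \frac{25}{4}
Var(4X) = (4)² × Var(X) = 16 × \frac{25}{4} = 100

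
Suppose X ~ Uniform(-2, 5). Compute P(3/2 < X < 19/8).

P(3/2 < X < 19/8) = ∫_{3/2}^{19/8} f(x) dx
where f(x) = \frac{1}{7}
= \frac{1}{8}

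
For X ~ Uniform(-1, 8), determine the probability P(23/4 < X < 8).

P(23/4 < X < 8) = ∫_{23/4}^{8} f(x) dx
where f(x) = \frac{1}{9}
= \frac{1}{4}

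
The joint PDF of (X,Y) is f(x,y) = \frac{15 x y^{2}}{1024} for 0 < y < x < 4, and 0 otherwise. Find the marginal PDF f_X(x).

f_X(x) = ∫_0^x \frac{15 x y^{2}}{1024} dy = \frac{5 x^{4}}{1024}
for 0 < x < 4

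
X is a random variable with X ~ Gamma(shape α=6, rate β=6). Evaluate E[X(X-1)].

E[X(X-1)] = E[X² - X] = E[X²] - E[X]
E[X] = 1
E[X²] = Var(X) + (E[X])² = \frac{1}{6} + (1)² = \frac{7}{6}
E[X(X-1)] = \frac{7}{6} - 1 = \frac{1}{6}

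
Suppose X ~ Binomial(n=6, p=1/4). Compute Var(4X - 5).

For X ~ Binomial(n=6, p=1/4):
Var(X) = \frac{9}{8}
Var(4X - 5) = (4)² × Var(X) = 16 × \frac{9}{8} = 18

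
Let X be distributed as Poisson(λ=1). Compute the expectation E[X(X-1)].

E[X(X-1)] = E[X² - X] = E[X²] - E[X]
E[X] = 1
E[X²] = Var(X) + (E[X])² = 1 + (1)² = 2
E[X(X-1)] = 2 - 1 = 1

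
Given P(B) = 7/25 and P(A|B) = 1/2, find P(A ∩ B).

By definition, P(A|B) = P(A ∩ B) / P(B)
So P(A ∩ B) = P(A|B) × P(B)
= 1/2 × 7/25
= 7/50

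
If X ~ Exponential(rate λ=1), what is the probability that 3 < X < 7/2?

P(3 < X < 7/2) = ∫_{3}^{7/2} f(x) dx
where f(x) = e^{- x}
= - \frac{1}{e^{\frac{7}{2}}} + e^{-3}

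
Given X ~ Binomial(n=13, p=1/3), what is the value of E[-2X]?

For X ~ Binomial(n=13, p=1/3):
E[X] = \frac{13}{3}
E[-2X] = -2 × E[X] + 0 = - \frac{26}{3}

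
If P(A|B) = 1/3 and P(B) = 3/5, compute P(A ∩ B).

By definition, P(A|B) = P(A ∩ B) / P(B)
So P(A ∩ B) = P(A|B) × P(B)
= 1/3 × 3/5
= 1/5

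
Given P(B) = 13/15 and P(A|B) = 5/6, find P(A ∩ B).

By definition, P(A|B) = P(A ∩ B) / P(B)
So P(A ∩ B) = P(A|B) × P(B)
= 5/6 × 13/15
= 13/18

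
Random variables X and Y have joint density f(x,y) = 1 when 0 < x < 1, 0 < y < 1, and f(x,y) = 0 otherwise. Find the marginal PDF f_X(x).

f_X(x) = ∫_0^1 f(x,y) dy
= ∫_0^1 1 dy
= 1 for 0 < x < 1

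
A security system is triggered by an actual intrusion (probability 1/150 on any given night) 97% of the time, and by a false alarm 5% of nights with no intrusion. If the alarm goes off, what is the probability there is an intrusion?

Let D = the rare event, + = positive/flagged.
P(D) = 1/150
P(+|D) = 97/100
P(+|D') = 5/100 = 1/20
P(+) = P(+|D)P(D) + P(+|D')P(D')
     = \frac{97}{100} × \frac{1}{150} + \frac{1}{20} × \frac{149}{150}
     = \frac{421}{7500}
P(D|+) = P(+|D)P(D)/P(+) = \frac{97}{842}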